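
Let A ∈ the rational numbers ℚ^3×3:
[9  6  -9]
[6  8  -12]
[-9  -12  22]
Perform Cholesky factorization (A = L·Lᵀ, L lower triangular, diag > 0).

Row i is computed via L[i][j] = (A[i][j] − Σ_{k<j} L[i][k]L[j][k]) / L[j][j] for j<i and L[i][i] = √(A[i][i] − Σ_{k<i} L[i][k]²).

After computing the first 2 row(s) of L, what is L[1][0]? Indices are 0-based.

L[1][0] = 2

Step 1: L[0][0] = √(9) = 3.
  L[1][0] = (6) / L[0][0] = 2.
Step 2: L[1][1] = √(4) = 2.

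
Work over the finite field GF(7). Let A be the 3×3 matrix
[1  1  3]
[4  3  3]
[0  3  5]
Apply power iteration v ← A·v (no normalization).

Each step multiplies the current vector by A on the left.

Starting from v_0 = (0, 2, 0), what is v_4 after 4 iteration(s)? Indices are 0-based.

v_0 = (0, 2, 0).
v_1 = A·v_0 = (2, 6, 6).
v_2 = A·v_1 = (5, 2, 6).
v_3 = A·v_2 = (4, 2, 1).
v_4 = A·v_3 = (2, 4, 4).

v_4 = (2, 4, 4)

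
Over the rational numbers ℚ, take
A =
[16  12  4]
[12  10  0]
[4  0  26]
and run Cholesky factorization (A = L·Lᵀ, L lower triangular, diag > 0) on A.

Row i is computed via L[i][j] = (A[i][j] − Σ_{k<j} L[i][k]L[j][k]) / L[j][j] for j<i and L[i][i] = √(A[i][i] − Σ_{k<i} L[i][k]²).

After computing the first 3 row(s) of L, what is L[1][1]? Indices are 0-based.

Step 1: L[0][0] = √(16) = 4.
  L[1][0] = (12) / L[0][0] = 3.
Step 2: L[1][1] = √(1) = 1.
  L[2][0] = (4) / L[0][0] = 1.
  L[2][1] = (-3) / L[1][1] = -3.
Step 3: L[2][2] = √(16) = 4.

L[1][1] = 1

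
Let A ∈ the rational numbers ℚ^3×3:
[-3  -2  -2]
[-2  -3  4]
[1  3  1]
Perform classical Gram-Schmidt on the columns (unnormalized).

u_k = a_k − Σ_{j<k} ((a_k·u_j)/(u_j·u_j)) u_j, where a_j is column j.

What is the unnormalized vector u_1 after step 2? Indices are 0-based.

u_1 = (17/14, -6/7, 27/14)

Step 1: u_0 = a_0 = (-3, -2, 1).
Step 2: u_1 = a_1 − (15/14)·u_0 = (17/14, -6/7, 27/14).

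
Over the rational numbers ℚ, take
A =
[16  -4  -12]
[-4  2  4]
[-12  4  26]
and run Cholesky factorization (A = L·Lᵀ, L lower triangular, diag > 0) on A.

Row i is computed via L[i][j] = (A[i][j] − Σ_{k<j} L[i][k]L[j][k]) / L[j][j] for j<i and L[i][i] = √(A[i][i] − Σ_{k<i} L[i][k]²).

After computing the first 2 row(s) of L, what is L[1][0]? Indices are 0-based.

Step 1: L[0][0] = √(16) = 4.
  L[1][0] = (-4) / L[0][0] = -1.
Step 2: L[1][1] = √(1) = 1.

L[1][0] = -1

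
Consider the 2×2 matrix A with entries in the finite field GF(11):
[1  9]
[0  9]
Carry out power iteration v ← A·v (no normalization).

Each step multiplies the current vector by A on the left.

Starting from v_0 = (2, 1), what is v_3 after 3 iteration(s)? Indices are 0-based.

v_0 = (2, 1).
v_1 = A·v_0 = (0, 9).
v_2 = A·v_1 = (4, 4).
v_3 = A·v_2 = (7, 3).

v_3 = (7, 3)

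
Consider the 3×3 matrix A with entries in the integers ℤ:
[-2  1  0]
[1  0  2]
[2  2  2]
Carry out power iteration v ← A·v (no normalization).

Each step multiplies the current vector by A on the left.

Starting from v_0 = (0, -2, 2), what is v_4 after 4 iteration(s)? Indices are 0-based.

v_0 = (0, -2, 2).
v_1 = A·v_0 = (-2, 4, 0).
v_2 = A·v_1 = (8, -2, 4).
v_3 = A·v_2 = (-18, 16, 20).
v_4 = A·v_3 = (52, 22, 36).

v_4 = (52, 22, 36)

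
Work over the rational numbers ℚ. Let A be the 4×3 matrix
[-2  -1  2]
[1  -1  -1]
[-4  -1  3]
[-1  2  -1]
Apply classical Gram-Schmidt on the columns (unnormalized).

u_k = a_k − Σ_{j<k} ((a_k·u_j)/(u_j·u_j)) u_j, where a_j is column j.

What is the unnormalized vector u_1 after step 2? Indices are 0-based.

u_1 = (-8/11, -25/22, -5/11, 47/22)

Step 1: u_0 = a_0 = (-2, 1, -4, -1).
Step 2: u_1 = a_1 − (3/22)·u_0 = (-8/11, -25/22, -5/11, 47/22).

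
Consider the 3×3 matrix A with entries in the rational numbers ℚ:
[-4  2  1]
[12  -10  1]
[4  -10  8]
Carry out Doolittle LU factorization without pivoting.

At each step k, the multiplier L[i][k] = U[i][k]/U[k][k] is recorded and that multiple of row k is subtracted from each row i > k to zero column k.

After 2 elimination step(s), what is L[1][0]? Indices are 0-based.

[col 0] pivot -4
  R1 -= -3*R0 → (0, -4, 4)  (L[1][0] := -3)
  R2 -= -1*R0 → (0, -8, 9)  (L[2][0] := -1)
[col 1] pivot -4
  R2 -= 2*R1 → (0, 0, 1)  (L[2][1] := 2)

L[1][0] = -3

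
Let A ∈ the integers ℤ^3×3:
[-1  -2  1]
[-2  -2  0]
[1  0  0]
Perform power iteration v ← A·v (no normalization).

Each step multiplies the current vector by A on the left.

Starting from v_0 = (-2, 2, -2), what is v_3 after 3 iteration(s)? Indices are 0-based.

v_0 = (-2, 2, -2).
v_1 = A·v_0 = (-4, 0, -2).
v_2 = A·v_1 = (2, 8, -4).
v_3 = A·v_2 = (-22, -20, 2).

v_3 = (-22, -20, 2)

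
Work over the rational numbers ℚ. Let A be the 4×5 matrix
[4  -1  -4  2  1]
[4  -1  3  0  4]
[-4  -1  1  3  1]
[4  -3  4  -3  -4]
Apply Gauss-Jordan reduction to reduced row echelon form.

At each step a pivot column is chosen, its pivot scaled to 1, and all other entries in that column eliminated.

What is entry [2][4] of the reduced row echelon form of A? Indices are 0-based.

M[2][4] = 11/12

step 1: normalize row 0 (÷4) = (1, -1/4, -1, 1/2, 1/4)
  row 1: subtract 4×row0 = (0, 0, 7, -2, 3)
  row 2: subtract -4×row0 = (0, -2, -3, 5, 2)
  row 3: subtract 4×row0 = (0, -2, 8, -5, -5)
step 2: exchange rows 1,2
step 2: normalize row 1 (÷-2) = (0, 1, 3/2, -5/2, -1)
  row 0: subtract -1/4×row1 = (1, 0, -5/8, -1/8, 0)
  row 3: subtract -2×row1 = (0, 0, 11, -10, -7)
step 3: normalize row 2 (÷7) = (0, 0, 1, -2/7, 3/7)
  row 0: subtract -5/8×row2 = (1, 0, 0, -17/56, 15/56)
  row 1: subtract 3/2×row2 = (0, 1, 0, -29/14, -23/14)
  row 3: subtract 11×row2 = (0, 0, 0, -48/7, -82/7)
step 4: normalize row 3 (÷-48/7) = (0, 0, 0, 1, 41/24)
  row 0: subtract -17/56×row3 = (1, 0, 0, 0, 151/192)
  row 1: subtract -29/14×row3 = (0, 1, 0, 0, 91/48)
  row 2: subtract -2/7×row3 = (0, 0, 1, 0, 11/12)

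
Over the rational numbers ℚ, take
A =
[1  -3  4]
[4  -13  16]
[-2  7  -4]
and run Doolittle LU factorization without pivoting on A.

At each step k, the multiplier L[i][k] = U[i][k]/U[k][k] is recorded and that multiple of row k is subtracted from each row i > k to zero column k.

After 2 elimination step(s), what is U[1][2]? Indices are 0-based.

k=0: U[0][0]=1
  eliminate (1,0): mult=4, new row 1: (0, -1, 0); set L[1][0]=4
  eliminate (2,0): mult=-2, new row 2: (0, 1, 4); set L[2][0]=-2
k=1: U[1][1]=-1
  eliminate (2,1): mult=-1, new row 2: (0, 0, 4); set L[2][1]=-1

U[1][2] = 0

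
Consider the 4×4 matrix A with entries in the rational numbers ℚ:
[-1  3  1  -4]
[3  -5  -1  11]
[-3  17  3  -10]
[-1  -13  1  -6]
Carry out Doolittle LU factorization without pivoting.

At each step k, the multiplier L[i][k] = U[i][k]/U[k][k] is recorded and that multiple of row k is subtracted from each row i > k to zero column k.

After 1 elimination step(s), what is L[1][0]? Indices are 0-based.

L[1][0] = -3

k=0: U[0][0]=-1
  eliminate (1,0): mult=-3, new row 1: (0, 4, 2, -1); set L[1][0]=-3
  eliminate (2,0): mult=3, new row 2: (0, 8, 0, 2); set L[2][0]=3
  eliminate (3,0): mult=1, new row 3: (0, -16, 0, -2); set L[3][0]=1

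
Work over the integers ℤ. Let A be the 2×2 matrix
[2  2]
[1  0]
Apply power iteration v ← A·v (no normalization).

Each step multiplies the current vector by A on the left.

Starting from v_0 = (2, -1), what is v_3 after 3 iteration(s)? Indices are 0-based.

v_0 = (2, -1).
v_1 = A·v_0 = (2, 2).
v_2 = A·v_1 = (8, 2).
v_3 = A·v_2 = (20, 8).

v_3 = (20, 8)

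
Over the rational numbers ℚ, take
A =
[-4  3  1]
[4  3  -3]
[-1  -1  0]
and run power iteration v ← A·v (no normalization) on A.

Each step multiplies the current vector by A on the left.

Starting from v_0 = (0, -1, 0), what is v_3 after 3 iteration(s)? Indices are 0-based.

v_3 = (-82, -74, 20)

v_0 = (0, -1, 0).
v_1 = A·v_0 = (-3, -3, 1).
v_2 = A·v_1 = (4, -24, 6).
v_3 = A·v_2 = (-82, -74, 20).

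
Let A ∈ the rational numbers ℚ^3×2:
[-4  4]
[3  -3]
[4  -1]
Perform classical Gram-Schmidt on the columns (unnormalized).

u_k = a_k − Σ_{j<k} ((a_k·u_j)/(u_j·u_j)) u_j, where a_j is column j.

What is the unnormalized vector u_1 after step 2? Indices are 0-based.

u_1 = (48/41, -36/41, 75/41)

Step 1: u_0 = a_0 = (-4, 3, 4).
Step 2: u_1 = a_1 − (-29/41)·u_0 = (48/41, -36/41, 75/41).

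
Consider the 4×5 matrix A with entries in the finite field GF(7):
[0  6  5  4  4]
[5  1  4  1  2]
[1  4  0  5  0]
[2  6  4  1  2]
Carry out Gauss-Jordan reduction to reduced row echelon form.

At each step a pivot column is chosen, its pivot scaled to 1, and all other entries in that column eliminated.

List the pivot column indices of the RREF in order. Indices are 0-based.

pivot columns: 0, 1, 2, 3

step 1: exchange rows 0,1
step 1: normalize row 0 (÷5) = (1, 3, 5, 3, 6)
  row 2: subtract 1×row0 = (0, 1, 2, 2, 1)
  row 3: subtract 2×row0 = (0, 0, 1, 2, 4)
step 2: normalize row 1 (÷6) = (0, 1, 2, 3, 3)
  row 0: subtract 3×row1 = (1, 0, 6, 1, 4)
  row 2: subtract 1×row1 = (0, 0, 0, 6, 5)
step 3: exchange rows 2,3
step 3: normalize row 2 (÷1) = (0, 0, 1, 2, 4)
  row 0: subtract 6×row2 = (1, 0, 0, 3, 1)
  row 1: subtract 2×row2 = (0, 1, 0, 6, 2)
step 4: normalize row 3 (÷6) = (0, 0, 0, 1, 2)
  row 0: subtract 3×row3 = (1, 0, 0, 0, 2)
  row 1: subtract 6×row3 = (0, 1, 0, 0, 4)
  row 2: subtract 2×row3 = (0, 0, 1, 0, 0)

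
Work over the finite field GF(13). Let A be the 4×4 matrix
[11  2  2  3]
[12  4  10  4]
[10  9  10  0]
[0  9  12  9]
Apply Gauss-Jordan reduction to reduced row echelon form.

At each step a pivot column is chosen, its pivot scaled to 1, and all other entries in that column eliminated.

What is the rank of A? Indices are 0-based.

pivot(0,0)=11: scale R0 → (1, 12, 12, 5)
  clear (1,0): R1 −= (12)R0 → (0, 3, 9, 9)
  clear (2,0): R2 −= (10)R0 → (0, 6, 7, 2)
pivot(1,1)=3: scale R1 → (0, 1, 3, 3)
  clear (0,1): R0 −= (12)R1 → (1, 0, 2, 8)
  clear (2,1): R2 −= (6)R1 → (0, 0, 2, 10)
  clear (3,1): R3 −= (9)R1 → (0, 0, 11, 8)
pivot(2,2)=2: scale R2 → (0, 0, 1, 5)
  clear (0,2): R0 −= (2)R2 → (1, 0, 0, 11)
  clear (1,2): R1 −= (3)R2 → (0, 1, 0, 1)
  clear (3,2): R3 −= (11)R2 → (0, 0, 0, 5)
pivot(3,3)=5: scale R3 → (0, 0, 0, 1)
  clear (0,3): R0 −= (11)R3 → (1, 0, 0, 0)
  clear (1,3): R1 −= (1)R3 → (0, 1, 0, 0)
  clear (2,3): R2 −= (5)R3 → (0, 0, 1, 0)

rank = 4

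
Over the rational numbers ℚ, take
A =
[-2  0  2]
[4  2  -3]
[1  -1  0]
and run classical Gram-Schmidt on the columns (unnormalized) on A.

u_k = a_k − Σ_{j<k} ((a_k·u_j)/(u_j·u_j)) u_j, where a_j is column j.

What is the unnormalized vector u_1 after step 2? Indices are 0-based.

Step 1: u_0 = a_0 = (-2, 4, 1).
Step 2: u_1 = a_1 − (1/3)·u_0 = (2/3, 2/3, -4/3).

u_1 = (2/3, 2/3, -4/3)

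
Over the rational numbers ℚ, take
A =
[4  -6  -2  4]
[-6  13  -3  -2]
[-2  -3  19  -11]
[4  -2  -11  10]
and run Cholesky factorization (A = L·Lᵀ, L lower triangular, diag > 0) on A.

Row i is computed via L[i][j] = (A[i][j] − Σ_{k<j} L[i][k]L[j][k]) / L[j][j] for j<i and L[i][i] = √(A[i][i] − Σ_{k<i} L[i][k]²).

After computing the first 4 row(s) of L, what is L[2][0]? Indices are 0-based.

L[2][0] = -1

Step 1: L[0][0] = √(4) = 2.
  L[1][0] = (-6) / L[0][0] = -3.
Step 2: L[1][1] = √(4) = 2.
  L[2][0] = (-2) / L[0][0] = -1.
  L[2][1] = (-6) / L[1][1] = -3.
Step 3: L[2][2] = √(9) = 3.
  L[3][0] = (4) / L[0][0] = 2.
  L[3][1] = (4) / L[1][1] = 2.
  L[3][2] = (-3) / L[2][2] = -1.
Step 4: L[3][3] = √(1) = 1.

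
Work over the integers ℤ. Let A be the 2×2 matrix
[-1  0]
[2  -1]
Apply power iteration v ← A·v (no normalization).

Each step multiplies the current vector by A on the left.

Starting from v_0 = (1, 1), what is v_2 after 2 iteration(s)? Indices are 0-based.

v_0 = (1, 1).
v_1 = A·v_0 = (-1, 1).
v_2 = A·v_1 = (1, -3).

v_2 = (1, -3)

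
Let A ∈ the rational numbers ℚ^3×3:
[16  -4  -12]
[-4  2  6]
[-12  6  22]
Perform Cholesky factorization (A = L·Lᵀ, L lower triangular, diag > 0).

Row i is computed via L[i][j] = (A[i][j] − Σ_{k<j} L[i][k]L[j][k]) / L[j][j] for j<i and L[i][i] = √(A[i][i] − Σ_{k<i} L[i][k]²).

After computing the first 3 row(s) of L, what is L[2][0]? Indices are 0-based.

Step 1: L[0][0] = √(16) = 4.
  L[1][0] = (-4) / L[0][0] = -1.
Step 2: L[1][1] = √(1) = 1.
  L[2][0] = (-12) / L[0][0] = -3.
  L[2][1] = (3) / L[1][1] = 3.
Step 3: L[2][2] = √(4) = 2.

L[2][0] = -3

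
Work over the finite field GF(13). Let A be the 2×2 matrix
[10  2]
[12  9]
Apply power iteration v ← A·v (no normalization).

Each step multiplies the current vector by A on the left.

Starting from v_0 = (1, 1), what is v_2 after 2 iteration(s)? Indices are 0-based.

v_2 = (6, 8)

v_0 = (1, 1).
v_1 = A·v_0 = (12, 8).
v_2 = A·v_1 = (6, 8).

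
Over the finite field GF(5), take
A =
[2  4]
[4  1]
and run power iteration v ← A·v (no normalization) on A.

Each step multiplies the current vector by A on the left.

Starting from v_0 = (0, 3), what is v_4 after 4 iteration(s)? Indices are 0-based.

v_4 = (2, 4)

v_0 = (0, 3).
v_1 = A·v_0 = (2, 3).
v_2 = A·v_1 = (1, 1).
v_3 = A·v_2 = (1, 0).
v_4 = A·v_3 = (2, 4).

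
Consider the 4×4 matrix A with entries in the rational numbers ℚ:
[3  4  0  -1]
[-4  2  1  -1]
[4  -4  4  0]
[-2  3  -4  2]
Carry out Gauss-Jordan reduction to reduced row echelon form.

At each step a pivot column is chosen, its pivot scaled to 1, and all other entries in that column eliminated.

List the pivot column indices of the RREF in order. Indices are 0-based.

pivot columns: 0, 1, 2, 3

[1] R0 /= 3  ⇒  (1, 4/3, 0, -1/3)
     R1 -= -4·R0  ⇒  (0, 22/3, 1, -7/3)
     R2 -= 4·R0  ⇒  (0, -28/3, 4, 4/3)
     R3 -= -2·R0  ⇒  (0, 17/3, -4, 4/3)
[2] R1 /= 22/3  ⇒  (0, 1, 3/22, -7/22)
     R0 -= 4/3·R1  ⇒  (1, 0, -2/11, 1/11)
     R2 -= -28/3·R1  ⇒  (0, 0, 58/11, -18/11)
     R3 -= 17/3·R1  ⇒  (0, 0, -105/22, 69/22)
[3] R2 /= 58/11  ⇒  (0, 0, 1, -9/29)
     R0 -= -2/11·R2  ⇒  (1, 0, 0, 1/29)
     R1 -= 3/22·R2  ⇒  (0, 1, 0, -8/29)
     R3 -= -105/22·R2  ⇒  (0, 0, 0, 48/29)
[4] R3 /= 48/29  ⇒  (0, 0, 0, 1)
     R0 -= 1/29·R3  ⇒  (1, 0, 0, 0)
     R1 -= -8/29·R3  ⇒  (0, 1, 0, 0)
     R2 -= -9/29·R3  ⇒  (0, 0, 1, 0)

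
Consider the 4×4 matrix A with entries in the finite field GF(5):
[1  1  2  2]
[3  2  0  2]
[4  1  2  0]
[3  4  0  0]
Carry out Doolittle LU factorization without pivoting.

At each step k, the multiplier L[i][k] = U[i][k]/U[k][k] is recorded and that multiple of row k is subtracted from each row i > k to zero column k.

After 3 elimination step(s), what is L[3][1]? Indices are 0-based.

L[3][1] = 4

[col 0] pivot 1
  R1 -= 3*R0 → (0, 4, 4, 1)  (L[1][0] := 3)
  R2 -= 4*R0 → (0, 2, 4, 2)  (L[2][0] := 4)
  R3 -= 3*R0 → (0, 1, 4, 4)  (L[3][0] := 3)
[col 1] pivot 4
  R2 -= 3*R1 → (0, 0, 2, 4)  (L[2][1] := 3)
  R3 -= 4*R1 → (0, 0, 3, 0)  (L[3][1] := 4)
[col 2] pivot 2
  R3 -= 4*R2 → (0, 0, 0, 4)  (L[3][2] := 4)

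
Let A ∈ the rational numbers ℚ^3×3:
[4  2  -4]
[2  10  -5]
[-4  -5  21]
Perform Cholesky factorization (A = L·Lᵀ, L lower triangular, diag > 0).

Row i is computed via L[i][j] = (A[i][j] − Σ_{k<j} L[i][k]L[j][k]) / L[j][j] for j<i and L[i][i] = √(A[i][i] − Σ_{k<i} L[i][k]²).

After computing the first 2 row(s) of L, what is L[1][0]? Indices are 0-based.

L[1][0] = 1

Step 1: L[0][0] = √(4) = 2.
  L[1][0] = (2) / L[0][0] = 1.
Step 2: L[1][1] = √(9) = 3.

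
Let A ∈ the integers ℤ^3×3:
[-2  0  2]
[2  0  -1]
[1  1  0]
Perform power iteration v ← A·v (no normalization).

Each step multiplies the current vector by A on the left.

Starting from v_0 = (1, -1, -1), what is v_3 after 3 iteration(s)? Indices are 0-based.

v_0 = (1, -1, -1).
v_1 = A·v_0 = (-4, 3, 0).
v_2 = A·v_1 = (8, -8, -1).
v_3 = A·v_2 = (-18, 17, 0).

v_3 = (-18, 17, 0)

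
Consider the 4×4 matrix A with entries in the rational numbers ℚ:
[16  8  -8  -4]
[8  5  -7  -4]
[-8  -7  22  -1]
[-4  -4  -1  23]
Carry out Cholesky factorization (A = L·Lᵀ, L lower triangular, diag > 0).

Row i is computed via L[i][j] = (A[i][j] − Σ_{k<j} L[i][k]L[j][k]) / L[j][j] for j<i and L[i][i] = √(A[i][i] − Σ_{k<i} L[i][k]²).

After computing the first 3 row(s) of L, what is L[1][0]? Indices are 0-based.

L[1][0] = 2

Step 1: L[0][0] = √(16) = 4.
  L[1][0] = (8) / L[0][0] = 2.
Step 2: L[1][1] = √(1) = 1.
  L[2][0] = (-8) / L[0][0] = -2.
  L[2][1] = (-3) / L[1][1] = -3.
Step 3: L[2][2] = √(9) = 3.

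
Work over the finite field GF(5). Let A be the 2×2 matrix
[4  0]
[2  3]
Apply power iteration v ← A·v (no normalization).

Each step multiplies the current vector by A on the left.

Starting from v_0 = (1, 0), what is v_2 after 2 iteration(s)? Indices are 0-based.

v_2 = (1, 4)

v_0 = (1, 0).
v_1 = A·v_0 = (4, 2).
v_2 = A·v_1 = (1, 4).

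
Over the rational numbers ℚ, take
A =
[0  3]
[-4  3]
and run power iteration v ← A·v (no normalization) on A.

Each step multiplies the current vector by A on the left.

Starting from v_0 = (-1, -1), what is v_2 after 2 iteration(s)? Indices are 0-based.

v_2 = (3, 15)

v_0 = (-1, -1).
v_1 = A·v_0 = (-3, 1).
v_2 = A·v_1 = (3, 15).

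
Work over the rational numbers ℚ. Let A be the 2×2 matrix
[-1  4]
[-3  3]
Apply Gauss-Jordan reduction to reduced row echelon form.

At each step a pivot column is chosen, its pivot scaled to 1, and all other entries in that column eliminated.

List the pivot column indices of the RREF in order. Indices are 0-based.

step 1: normalize row 0 (÷-1) = (1, -4)
  row 1: subtract -3×row0 = (0, -9)
step 2: normalize row 1 (÷-9) = (0, 1)
  row 0: subtract -4×row1 = (1, 0)

pivot columns: 0, 1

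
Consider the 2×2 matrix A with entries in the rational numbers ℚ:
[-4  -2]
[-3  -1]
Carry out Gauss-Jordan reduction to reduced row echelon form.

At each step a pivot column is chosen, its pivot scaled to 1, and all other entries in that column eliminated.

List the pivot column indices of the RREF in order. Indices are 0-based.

pivot(0,0)=-4: scale R0 → (1, 1/2)
  clear (1,0): R1 −= (-3)R0 → (0, 1/2)
pivot(1,1)=1/2: scale R1 → (0, 1)
  clear (0,1): R0 −= (1/2)R1 → (1, 0)

pivot columns: 0, 1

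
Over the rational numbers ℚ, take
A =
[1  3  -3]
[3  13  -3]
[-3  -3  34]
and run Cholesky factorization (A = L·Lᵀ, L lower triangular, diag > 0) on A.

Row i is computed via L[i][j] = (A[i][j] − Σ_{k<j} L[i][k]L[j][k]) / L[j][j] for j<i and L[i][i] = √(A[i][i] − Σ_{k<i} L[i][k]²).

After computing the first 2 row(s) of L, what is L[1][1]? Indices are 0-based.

Step 1: L[0][0] = √(1) = 1.
  L[1][0] = (3) / L[0][0] = 3.
Step 2: L[1][1] = √(4) = 2.

L[1][1] = 2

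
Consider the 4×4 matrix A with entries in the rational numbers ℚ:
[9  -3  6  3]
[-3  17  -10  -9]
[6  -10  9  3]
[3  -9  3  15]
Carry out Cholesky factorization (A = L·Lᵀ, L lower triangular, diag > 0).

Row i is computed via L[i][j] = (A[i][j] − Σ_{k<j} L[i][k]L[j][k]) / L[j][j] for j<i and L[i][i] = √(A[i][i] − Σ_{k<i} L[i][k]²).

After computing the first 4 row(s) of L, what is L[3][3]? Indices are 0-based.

L[3][3] = 1

Step 1: L[0][0] = √(9) = 3.
  L[1][0] = (-3) / L[0][0] = -1.
Step 2: L[1][1] = √(16) = 4.
  L[2][0] = (6) / L[0][0] = 2.
  L[2][1] = (-8) / L[1][1] = -2.
Step 3: L[2][2] = √(1) = 1.
  L[3][0] = (3) / L[0][0] = 1.
  L[3][1] = (-8) / L[1][1] = -2.
  L[3][2] = (-3) / L[2][2] = -3.
Step 4: L[3][3] = √(1) = 1.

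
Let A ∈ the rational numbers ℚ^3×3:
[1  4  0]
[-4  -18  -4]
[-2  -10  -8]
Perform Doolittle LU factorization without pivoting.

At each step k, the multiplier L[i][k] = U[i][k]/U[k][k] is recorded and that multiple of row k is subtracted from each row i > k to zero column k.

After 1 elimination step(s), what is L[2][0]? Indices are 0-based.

Step 1: pivot at (0,0) is 1.
  row1 ← row1 − (-4)·row0  ⇒  L[1][0]=-4, U row1=(0, -2, -4)
  row2 ← row2 − (-2)·row0  ⇒  L[2][0]=-2, U row2=(0, -2, -8)

L[2][0] = -2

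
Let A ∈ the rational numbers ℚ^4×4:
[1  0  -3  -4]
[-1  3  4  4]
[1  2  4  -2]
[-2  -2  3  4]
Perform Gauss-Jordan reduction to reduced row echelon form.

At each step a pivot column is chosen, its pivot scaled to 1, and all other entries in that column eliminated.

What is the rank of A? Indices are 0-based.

rank = 4

pivot(0,0)=1: scale R0 → (1, 0, -3, -4)
  clear (1,0): R1 −= (-1)R0 → (0, 3, 1, 0)
  clear (2,0): R2 −= (1)R0 → (0, 2, 7, 2)
  clear (3,0): R3 −= (-2)R0 → (0, -2, -3, -4)
pivot(1,1)=3: scale R1 → (0, 1, 1/3, 0)
  clear (2,1): R2 −= (2)R1 → (0, 0, 19/3, 2)
  clear (3,1): R3 −= (-2)R1 → (0, 0, -7/3, -4)
pivot(2,2)=19/3: scale R2 → (0, 0, 1, 6/19)
  clear (0,2): R0 −= (-3)R2 → (1, 0, 0, -58/19)
  clear (1,2): R1 −= (1/3)R2 → (0, 1, 0, -2/19)
  clear (3,2): R3 −= (-7/3)R2 → (0, 0, 0, -62/19)
pivot(3,3)=-62/19: scale R3 → (0, 0, 0, 1)
  clear (0,3): R0 −= (-58/19)R3 → (1, 0, 0, 0)
  clear (1,3): R1 −= (-2/19)R3 → (0, 1, 0, 0)
  clear (2,3): R2 −= (6/19)R3 → (0, 0, 1, 0)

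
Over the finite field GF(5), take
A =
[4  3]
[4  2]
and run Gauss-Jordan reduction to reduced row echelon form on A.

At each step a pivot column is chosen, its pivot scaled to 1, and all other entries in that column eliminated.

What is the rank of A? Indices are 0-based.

step 1: normalize row 0 (÷4) = (1, 2)
  row 1: subtract 4×row0 = (0, 4)
step 2: normalize row 1 (÷4) = (0, 1)
  row 0: subtract 2×row1 = (1, 0)

rank = 2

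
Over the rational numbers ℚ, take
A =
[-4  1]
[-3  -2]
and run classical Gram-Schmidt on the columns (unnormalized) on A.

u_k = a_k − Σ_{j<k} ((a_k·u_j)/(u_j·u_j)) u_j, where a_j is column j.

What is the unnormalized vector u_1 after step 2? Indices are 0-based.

Step 1: u_0 = a_0 = (-4, -3).
Step 2: u_1 = a_1 − (2/25)·u_0 = (33/25, -44/25).

u_1 = (33/25, -44/25)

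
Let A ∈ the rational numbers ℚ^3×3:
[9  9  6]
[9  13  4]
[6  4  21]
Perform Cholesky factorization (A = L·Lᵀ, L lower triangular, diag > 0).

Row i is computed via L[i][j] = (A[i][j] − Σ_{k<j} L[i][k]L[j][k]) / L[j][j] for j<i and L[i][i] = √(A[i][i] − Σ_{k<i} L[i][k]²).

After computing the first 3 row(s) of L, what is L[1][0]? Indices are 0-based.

L[1][0] = 3

Step 1: L[0][0] = √(9) = 3.
  L[1][0] = (9) / L[0][0] = 3.
Step 2: L[1][1] = √(4) = 2.
  L[2][0] = (6) / L[0][0] = 2.
  L[2][1] = (-2) / L[1][1] = -1.
Step 3: L[2][2] = √(16) = 4.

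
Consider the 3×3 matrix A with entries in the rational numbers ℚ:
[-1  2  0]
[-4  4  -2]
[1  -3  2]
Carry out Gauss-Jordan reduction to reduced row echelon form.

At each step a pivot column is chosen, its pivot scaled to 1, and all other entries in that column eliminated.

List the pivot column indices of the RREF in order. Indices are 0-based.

step 1: normalize row 0 (÷-1) = (1, -2, 0)
  row 1: subtract -4×row0 = (0, -4, -2)
  row 2: subtract 1×row0 = (0, -1, 2)
step 2: normalize row 1 (÷-4) = (0, 1, 1/2)
  row 0: subtract -2×row1 = (1, 0, 1)
  row 2: subtract -1×row1 = (0, 0, 5/2)
step 3: normalize row 2 (÷5/2) = (0, 0, 1)
  row 0: subtract 1×row2 = (1, 0, 0)
  row 1: subtract 1/2×row2 = (0, 1, 0)

pivot columns: 0, 1, 2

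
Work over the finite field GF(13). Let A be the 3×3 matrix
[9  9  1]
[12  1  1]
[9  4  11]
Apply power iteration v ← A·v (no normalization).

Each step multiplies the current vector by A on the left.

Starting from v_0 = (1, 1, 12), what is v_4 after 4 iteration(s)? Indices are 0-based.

v_4 = (6, 5, 6)

v_0 = (1, 1, 12).
v_1 = A·v_0 = (4, 12, 2).
v_2 = A·v_1 = (3, 10, 2).
v_3 = A·v_2 = (2, 9, 11).
v_4 = A·v_3 = (6, 5, 6).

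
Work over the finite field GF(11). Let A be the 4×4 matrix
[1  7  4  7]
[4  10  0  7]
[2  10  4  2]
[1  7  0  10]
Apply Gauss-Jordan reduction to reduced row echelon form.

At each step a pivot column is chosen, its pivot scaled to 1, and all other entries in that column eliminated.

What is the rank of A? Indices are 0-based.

rank = 4

[1] R0 /= 1  ⇒  (1, 7, 4, 7)
     R1 -= 4·R0  ⇒  (0, 4, 6, 1)
     R2 -= 2·R0  ⇒  (0, 7, 7, 10)
     R3 -= 1·R0  ⇒  (0, 0, 7, 3)
[2] R1 /= 4  ⇒  (0, 1, 7, 3)
     R0 -= 7·R1  ⇒  (1, 0, 10, 8)
     R2 -= 7·R1  ⇒  (0, 0, 2, 0)
[3] R2 /= 2  ⇒  (0, 0, 1, 0)
     R0 -= 10·R2  ⇒  (1, 0, 0, 8)
     R1 -= 7·R2  ⇒  (0, 1, 0, 3)
     R3 -= 7·R2  ⇒  (0, 0, 0, 3)
[4] R3 /= 3  ⇒  (0, 0, 0, 1)
     R0 -= 8·R3  ⇒  (1, 0, 0, 0)
     R1 -= 3·R3  ⇒  (0, 1, 0, 0)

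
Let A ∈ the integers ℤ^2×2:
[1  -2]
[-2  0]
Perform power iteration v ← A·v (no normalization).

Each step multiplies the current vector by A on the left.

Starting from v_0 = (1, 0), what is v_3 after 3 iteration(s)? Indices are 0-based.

v_0 = (1, 0).
v_1 = A·v_0 = (1, -2).
v_2 = A·v_1 = (5, -2).
v_3 = A·v_2 = (9, -10).

v_3 = (9, -10)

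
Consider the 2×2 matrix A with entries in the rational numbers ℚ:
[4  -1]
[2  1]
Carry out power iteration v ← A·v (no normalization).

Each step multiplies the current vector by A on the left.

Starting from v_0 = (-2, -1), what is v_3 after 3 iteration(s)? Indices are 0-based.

v_3 = (-73, -65)

v_0 = (-2, -1).
v_1 = A·v_0 = (-7, -5).
v_2 = A·v_1 = (-23, -19).
v_3 = A·v_2 = (-73, -65).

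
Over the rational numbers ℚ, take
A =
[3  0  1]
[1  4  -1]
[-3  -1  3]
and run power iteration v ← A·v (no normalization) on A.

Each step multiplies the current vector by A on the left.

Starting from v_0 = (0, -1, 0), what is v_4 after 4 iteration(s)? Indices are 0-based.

v_4 = (65, -321, 149)

v_0 = (0, -1, 0).
v_1 = A·v_0 = (0, -4, 1).
v_2 = A·v_1 = (1, -17, 7).
v_3 = A·v_2 = (10, -74, 35).
v_4 = A·v_3 = (65, -321, 149).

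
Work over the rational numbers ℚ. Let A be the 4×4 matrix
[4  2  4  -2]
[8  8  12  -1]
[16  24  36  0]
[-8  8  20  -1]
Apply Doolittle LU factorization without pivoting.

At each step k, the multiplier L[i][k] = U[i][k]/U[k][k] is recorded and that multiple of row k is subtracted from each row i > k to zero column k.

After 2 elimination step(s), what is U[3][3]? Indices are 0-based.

k=0: U[0][0]=4
  eliminate (1,0): mult=2, new row 1: (0, 4, 4, 3); set L[1][0]=2
  eliminate (2,0): mult=4, new row 2: (0, 16, 20, 8); set L[2][0]=4
  eliminate (3,0): mult=-2, new row 3: (0, 12, 28, -5); set L[3][0]=-2
k=1: U[1][1]=4
  eliminate (2,1): mult=4, new row 2: (0, 0, 4, -4); set L[2][1]=4
  eliminate (3,1): mult=3, new row 3: (0, 0, 16, -14); set L[3][1]=3

U[3][3] = -14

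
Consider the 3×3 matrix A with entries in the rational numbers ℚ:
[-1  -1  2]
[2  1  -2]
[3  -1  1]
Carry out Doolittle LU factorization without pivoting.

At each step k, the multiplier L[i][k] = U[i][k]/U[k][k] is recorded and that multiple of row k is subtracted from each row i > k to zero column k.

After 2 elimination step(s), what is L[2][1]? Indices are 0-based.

k=0: U[0][0]=-1
  eliminate (1,0): mult=-2, new row 1: (0, -1, 2); set L[1][0]=-2
  eliminate (2,0): mult=-3, new row 2: (0, -4, 7); set L[2][0]=-3
k=1: U[1][1]=-1
  eliminate (2,1): mult=4, new row 2: (0, 0, -1); set L[2][1]=4

L[2][1] = 4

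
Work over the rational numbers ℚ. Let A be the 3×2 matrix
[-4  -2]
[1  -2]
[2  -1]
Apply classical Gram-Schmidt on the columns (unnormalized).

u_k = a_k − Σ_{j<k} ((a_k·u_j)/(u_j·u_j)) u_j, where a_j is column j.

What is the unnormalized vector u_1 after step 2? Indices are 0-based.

Step 1: u_0 = a_0 = (-4, 1, 2).
Step 2: u_1 = a_1 − (4/21)·u_0 = (-26/21, -46/21, -29/21).

u_1 = (-26/21, -46/21, -29/21)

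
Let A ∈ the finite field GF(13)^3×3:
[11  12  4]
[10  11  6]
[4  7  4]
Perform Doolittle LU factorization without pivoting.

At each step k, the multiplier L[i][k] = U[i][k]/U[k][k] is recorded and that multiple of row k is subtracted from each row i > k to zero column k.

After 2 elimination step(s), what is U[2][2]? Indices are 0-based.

k=0: U[0][0]=11
  eliminate (1,0): mult=8, new row 1: (0, 6, 0); set L[1][0]=8
  eliminate (2,0): mult=11, new row 2: (0, 5, 12); set L[2][0]=11
k=1: U[1][1]=6
  eliminate (2,1): mult=3, new row 2: (0, 0, 12); set L[2][1]=3

U[2][2] = 12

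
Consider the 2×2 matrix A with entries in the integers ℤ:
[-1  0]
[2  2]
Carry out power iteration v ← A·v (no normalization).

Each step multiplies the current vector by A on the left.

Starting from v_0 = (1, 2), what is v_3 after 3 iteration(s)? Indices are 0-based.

v_3 = (-1, 22)

v_0 = (1, 2).
v_1 = A·v_0 = (-1, 6).
v_2 = A·v_1 = (1, 10).
v_3 = A·v_2 = (-1, 22).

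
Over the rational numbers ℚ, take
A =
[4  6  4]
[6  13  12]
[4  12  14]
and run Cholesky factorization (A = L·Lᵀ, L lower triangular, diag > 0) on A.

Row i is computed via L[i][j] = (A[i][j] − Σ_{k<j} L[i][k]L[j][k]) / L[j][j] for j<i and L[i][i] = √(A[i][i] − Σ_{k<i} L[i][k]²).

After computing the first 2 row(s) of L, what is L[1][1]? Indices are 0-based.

Step 1: L[0][0] = √(4) = 2.
  L[1][0] = (6) / L[0][0] = 3.
Step 2: L[1][1] = √(4) = 2.

L[1][1] = 2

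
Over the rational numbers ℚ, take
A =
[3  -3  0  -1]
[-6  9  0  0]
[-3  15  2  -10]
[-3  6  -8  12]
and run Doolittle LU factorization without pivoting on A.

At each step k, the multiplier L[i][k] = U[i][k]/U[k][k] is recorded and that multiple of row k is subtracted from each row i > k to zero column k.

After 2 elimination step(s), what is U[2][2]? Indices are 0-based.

U[2][2] = 2

k=0: U[0][0]=3
  eliminate (1,0): mult=-2, new row 1: (0, 3, 0, -2); set L[1][0]=-2
  eliminate (2,0): mult=-1, new row 2: (0, 12, 2, -11); set L[2][0]=-1
  eliminate (3,0): mult=-1, new row 3: (0, 3, -8, 11); set L[3][0]=-1
k=1: U[1][1]=3
  eliminate (2,1): mult=4, new row 2: (0, 0, 2, -3); set L[2][1]=4
  eliminate (3,1): mult=1, new row 3: (0, 0, -8, 13); set L[3][1]=1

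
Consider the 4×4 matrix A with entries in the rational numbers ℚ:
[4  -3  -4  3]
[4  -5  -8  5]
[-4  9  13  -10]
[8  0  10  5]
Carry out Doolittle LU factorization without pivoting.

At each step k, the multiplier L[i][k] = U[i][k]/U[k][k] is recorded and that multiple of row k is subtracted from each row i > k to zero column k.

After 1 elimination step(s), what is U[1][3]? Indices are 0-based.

U[1][3] = 2

k=0: U[0][0]=4
  eliminate (1,0): mult=1, new row 1: (0, -2, -4, 2); set L[1][0]=1
  eliminate (2,0): mult=-1, new row 2: (0, 6, 9, -7); set L[2][0]=-1
  eliminate (3,0): mult=2, new row 3: (0, 6, 18, -1); set L[3][0]=2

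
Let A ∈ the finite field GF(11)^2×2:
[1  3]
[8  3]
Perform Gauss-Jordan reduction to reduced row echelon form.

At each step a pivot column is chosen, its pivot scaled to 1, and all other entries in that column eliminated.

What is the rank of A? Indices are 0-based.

step 1: normalize row 0 (÷1) = (1, 3)
  row 1: subtract 8×row0 = (0, 1)
step 2: normalize row 1 (÷1) = (0, 1)
  row 0: subtract 3×row1 = (1, 0)

rank = 2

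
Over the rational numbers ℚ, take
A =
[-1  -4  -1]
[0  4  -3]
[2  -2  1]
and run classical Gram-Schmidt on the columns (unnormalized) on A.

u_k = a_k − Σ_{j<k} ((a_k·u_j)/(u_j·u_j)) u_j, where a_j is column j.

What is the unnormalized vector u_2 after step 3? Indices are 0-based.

u_2 = (-68/45, -17/9, -34/45)

Step 1: u_0 = a_0 = (-1, 0, 2).
Step 2: u_1 = a_1 − (0)·u_0 = (-4, 4, -2).
Step 3: u_2 = a_2 − (3/5)·u_0 − (-5/18)·u_1 = (-68/45, -17/9, -34/45).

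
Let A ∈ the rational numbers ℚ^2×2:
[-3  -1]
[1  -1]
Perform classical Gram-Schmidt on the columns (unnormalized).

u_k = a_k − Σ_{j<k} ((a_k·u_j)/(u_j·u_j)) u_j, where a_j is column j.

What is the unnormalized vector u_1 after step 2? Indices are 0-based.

Step 1: u_0 = a_0 = (-3, 1).
Step 2: u_1 = a_1 − (1/5)·u_0 = (-2/5, -6/5).

u_1 = (-2/5, -6/5)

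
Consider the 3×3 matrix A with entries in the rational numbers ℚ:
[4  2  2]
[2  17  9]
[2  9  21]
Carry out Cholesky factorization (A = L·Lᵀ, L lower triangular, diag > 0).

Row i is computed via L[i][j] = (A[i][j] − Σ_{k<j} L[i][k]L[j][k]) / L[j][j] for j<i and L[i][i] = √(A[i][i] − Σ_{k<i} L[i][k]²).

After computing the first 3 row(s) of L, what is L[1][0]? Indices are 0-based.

L[1][0] = 1

Step 1: L[0][0] = √(4) = 2.
  L[1][0] = (2) / L[0][0] = 1.
Step 2: L[1][1] = √(16) = 4.
  L[2][0] = (2) / L[0][0] = 1.
  L[2][1] = (8) / L[1][1] = 2.
Step 3: L[2][2] = √(16) = 4.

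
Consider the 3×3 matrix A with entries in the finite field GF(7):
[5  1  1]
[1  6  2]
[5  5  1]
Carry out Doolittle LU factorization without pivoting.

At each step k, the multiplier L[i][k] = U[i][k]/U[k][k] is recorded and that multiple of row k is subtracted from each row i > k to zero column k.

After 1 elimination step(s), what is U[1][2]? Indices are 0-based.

U[1][2] = 6

k=0: U[0][0]=5
  eliminate (1,0): mult=3, new row 1: (0, 3, 6); set L[1][0]=3
  eliminate (2,0): mult=1, new row 2: (0, 4, 0); set L[2][0]=1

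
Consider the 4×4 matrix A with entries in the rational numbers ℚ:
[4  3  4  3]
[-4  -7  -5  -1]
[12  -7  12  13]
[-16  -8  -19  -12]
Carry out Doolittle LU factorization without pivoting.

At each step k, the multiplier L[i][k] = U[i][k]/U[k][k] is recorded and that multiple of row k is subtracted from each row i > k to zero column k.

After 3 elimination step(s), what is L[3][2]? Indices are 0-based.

[col 0] pivot 4
  R1 -= -1*R0 → (0, -4, -1, 2)  (L[1][0] := -1)
  R2 -= 3*R0 → (0, -16, 0, 4)  (L[2][0] := 3)
  R3 -= -4*R0 → (0, 4, -3, 0)  (L[3][0] := -4)
[col 1] pivot -4
  R2 -= 4*R1 → (0, 0, 4, -4)  (L[2][1] := 4)
  R3 -= -1*R1 → (0, 0, -4, 2)  (L[3][1] := -1)
[col 2] pivot 4
  R3 -= -1*R2 → (0, 0, 0, -2)  (L[3][2] := -1)

L[3][2] = -1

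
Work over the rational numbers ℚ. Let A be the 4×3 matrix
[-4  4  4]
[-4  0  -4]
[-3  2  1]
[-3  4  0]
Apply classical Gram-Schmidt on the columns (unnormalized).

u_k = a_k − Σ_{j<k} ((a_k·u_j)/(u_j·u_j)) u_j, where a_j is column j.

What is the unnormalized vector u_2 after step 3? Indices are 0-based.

u_2 = (50/23, -20/23, 20/23, -60/23)

Step 1: u_0 = a_0 = (-4, -4, -3, -3).
Step 2: u_1 = a_1 − (-17/25)·u_0 = (32/25, -68/25, -1/25, 49/25).
Step 3: u_2 = a_2 − (-3/50)·u_0 − (57/46)·u_1 = (50/23, -20/23, 20/23, -60/23).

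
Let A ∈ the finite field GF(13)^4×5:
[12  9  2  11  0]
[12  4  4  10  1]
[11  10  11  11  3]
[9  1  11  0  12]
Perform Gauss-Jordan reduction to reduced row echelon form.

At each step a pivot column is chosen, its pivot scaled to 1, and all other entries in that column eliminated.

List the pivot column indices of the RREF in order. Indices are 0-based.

pivot columns: 0, 1, 2, 3

[1] R0 /= 12  ⇒  (1, 4, 11, 2, 0)
     R1 -= 12·R0  ⇒  (0, 8, 2, 12, 1)
     R2 -= 11·R0  ⇒  (0, 5, 7, 2, 3)
     R3 -= 9·R0  ⇒  (0, 4, 3, 8, 12)
[2] R1 /= 8  ⇒  (0, 1, 10, 8, 5)
     R0 -= 4·R1  ⇒  (1, 0, 10, 9, 6)
     R2 -= 5·R1  ⇒  (0, 0, 9, 1, 4)
     R3 -= 4·R1  ⇒  (0, 0, 2, 2, 5)
[3] R2 /= 9  ⇒  (0, 0, 1, 3, 12)
     R0 -= 10·R2  ⇒  (1, 0, 0, 5, 3)
     R1 -= 10·R2  ⇒  (0, 1, 0, 4, 2)
     R3 -= 2·R2  ⇒  (0, 0, 0, 9, 7)
[4] R3 /= 9  ⇒  (0, 0, 0, 1, 8)
     R0 -= 5·R3  ⇒  (1, 0, 0, 0, 2)
     R1 -= 4·R3  ⇒  (0, 1, 0, 0, 9)
     R2 -= 3·R3  ⇒  (0, 0, 1, 0, 1)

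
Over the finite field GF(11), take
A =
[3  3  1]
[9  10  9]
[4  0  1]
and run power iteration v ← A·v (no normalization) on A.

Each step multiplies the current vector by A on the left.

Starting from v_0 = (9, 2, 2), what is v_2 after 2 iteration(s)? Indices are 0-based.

v_2 = (5, 10, 2)

v_0 = (9, 2, 2).
v_1 = A·v_0 = (2, 9, 5).
v_2 = A·v_1 = (5, 10, 2).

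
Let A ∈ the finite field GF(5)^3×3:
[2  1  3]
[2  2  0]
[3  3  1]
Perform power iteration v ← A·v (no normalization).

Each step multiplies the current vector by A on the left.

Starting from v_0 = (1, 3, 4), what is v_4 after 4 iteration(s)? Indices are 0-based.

v_0 = (1, 3, 4).
v_1 = A·v_0 = (2, 3, 1).
v_2 = A·v_1 = (0, 0, 1).
v_3 = A·v_2 = (3, 0, 1).
v_4 = A·v_3 = (4, 1, 0).

v_4 = (4, 1, 0)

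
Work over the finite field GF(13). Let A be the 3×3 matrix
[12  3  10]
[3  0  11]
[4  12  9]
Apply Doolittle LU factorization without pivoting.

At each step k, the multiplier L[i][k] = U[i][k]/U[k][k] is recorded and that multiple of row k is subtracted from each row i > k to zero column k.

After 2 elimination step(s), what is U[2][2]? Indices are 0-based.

U[2][2] = 9

Step 1: pivot at (0,0) is 12.
  row1 ← row1 − (10)·row0  ⇒  L[1][0]=10, U row1=(0, 9, 2)
  row2 ← row2 − (9)·row0  ⇒  L[2][0]=9, U row2=(0, 11, 10)
Step 2: pivot at (1,1) is 9.
  row2 ← row2 − (7)·row1  ⇒  L[2][1]=7, U row2=(0, 0, 9)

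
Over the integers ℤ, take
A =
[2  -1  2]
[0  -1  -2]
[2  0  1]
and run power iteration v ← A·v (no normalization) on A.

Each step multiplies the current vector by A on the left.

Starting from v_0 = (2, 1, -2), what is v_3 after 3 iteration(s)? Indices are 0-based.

v_0 = (2, 1, -2).
v_1 = A·v_0 = (-1, 3, 2).
v_2 = A·v_1 = (-1, -7, 0).
v_3 = A·v_2 = (5, 7, -2).

v_3 = (5, 7, -2)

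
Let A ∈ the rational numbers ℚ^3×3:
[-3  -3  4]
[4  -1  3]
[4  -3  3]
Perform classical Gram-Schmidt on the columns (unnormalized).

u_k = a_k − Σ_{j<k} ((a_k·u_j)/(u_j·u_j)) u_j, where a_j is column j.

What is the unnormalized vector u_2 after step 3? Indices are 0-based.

Step 1: u_0 = a_0 = (-3, 4, 4).
Step 2: u_1 = a_1 − (-7/41)·u_0 = (-144/41, -13/41, -95/41).
Step 3: u_2 = a_2 − (12/41)·u_0 − (-90/73)·u_1 = (40/73, 105/73, -75/73).

u_2 = (40/73, 105/73, -75/73)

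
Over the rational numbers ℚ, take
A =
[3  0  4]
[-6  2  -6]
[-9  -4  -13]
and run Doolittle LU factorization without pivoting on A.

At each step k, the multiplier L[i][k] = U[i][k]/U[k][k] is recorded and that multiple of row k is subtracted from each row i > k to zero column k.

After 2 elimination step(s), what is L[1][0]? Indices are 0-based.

k=0: U[0][0]=3
  eliminate (1,0): mult=-2, new row 1: (0, 2, 2); set L[1][0]=-2
  eliminate (2,0): mult=-3, new row 2: (0, -4, -1); set L[2][0]=-3
k=1: U[1][1]=2
  eliminate (2,1): mult=-2, new row 2: (0, 0, 3); set L[2][1]=-2

L[1][0] = -2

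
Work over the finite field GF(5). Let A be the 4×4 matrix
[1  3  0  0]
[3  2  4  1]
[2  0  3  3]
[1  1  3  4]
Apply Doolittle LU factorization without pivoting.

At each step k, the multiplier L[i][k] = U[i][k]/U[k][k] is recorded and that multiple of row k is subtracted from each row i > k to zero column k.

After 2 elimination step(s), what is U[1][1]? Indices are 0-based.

Step 1: pivot at (0,0) is 1.
  row1 ← row1 − (3)·row0  ⇒  L[1][0]=3, U row1=(0, 3, 4, 1)
  row2 ← row2 − (2)·row0  ⇒  L[2][0]=2, U row2=(0, 4, 3, 3)
  row3 ← row3 − (1)·row0  ⇒  L[3][0]=1, U row3=(0, 3, 3, 4)
Step 2: pivot at (1,1) is 3.
  row2 ← row2 − (3)·row1  ⇒  L[2][1]=3, U row2=(0, 0, 1, 0)
  row3 ← row3 − (1)·row1  ⇒  L[3][1]=1, U row3=(0, 0, 4, 3)

U[1][1] = 3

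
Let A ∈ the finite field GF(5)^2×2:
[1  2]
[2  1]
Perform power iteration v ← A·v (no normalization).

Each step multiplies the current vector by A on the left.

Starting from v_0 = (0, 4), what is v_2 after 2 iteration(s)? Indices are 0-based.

v_2 = (1, 0)

v_0 = (0, 4).
v_1 = A·v_0 = (3, 4).
v_2 = A·v_1 = (1, 0).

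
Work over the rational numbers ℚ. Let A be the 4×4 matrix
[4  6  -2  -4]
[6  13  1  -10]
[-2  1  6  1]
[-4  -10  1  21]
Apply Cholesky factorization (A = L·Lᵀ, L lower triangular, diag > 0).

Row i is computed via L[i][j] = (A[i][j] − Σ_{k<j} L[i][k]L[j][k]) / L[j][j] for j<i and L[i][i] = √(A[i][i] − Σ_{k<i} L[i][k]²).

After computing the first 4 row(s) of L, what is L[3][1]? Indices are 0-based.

Step 1: L[0][0] = √(4) = 2.
  L[1][0] = (6) / L[0][0] = 3.
Step 2: L[1][1] = √(4) = 2.
  L[2][0] = (-2) / L[0][0] = -1.
  L[2][1] = (4) / L[1][1] = 2.
Step 3: L[2][2] = √(1) = 1.
  L[3][0] = (-4) / L[0][0] = -2.
  L[3][1] = (-4) / L[1][1] = -2.
  L[3][2] = (3) / L[2][2] = 3.
Step 4: L[3][3] = √(4) = 2.

L[3][1] = -2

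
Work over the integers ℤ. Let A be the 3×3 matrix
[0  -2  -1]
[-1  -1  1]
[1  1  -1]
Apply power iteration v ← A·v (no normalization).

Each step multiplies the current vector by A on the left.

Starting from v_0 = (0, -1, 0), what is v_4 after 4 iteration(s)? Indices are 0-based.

v_0 = (0, -1, 0).
v_1 = A·v_0 = (2, 1, -1).
v_2 = A·v_1 = (-1, -4, 4).
v_3 = A·v_2 = (4, 9, -9).
v_4 = A·v_3 = (-9, -22, 22).

v_4 = (-9, -22, 22)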